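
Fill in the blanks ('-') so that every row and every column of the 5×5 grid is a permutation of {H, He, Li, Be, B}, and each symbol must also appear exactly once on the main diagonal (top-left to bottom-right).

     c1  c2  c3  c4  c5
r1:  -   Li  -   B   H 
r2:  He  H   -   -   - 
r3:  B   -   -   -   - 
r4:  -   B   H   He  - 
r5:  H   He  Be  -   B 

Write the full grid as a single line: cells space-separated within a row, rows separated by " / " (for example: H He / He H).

Be Li He B H / He H B Be Li / B Be Li H He / Li B H He Be / H He Be Li B

(r1,c1) = Be
(r1,c3) = He
(r3,c2) = Be
(r3,c3) = Li
(r3,c4) = H
(r3,c5) = He
(r4,c1) = Li
(r4,c5) = Be
(r5,c4) = Li
(r2,c3) = B
(r2,c4) = Be
(r2,c5) = Li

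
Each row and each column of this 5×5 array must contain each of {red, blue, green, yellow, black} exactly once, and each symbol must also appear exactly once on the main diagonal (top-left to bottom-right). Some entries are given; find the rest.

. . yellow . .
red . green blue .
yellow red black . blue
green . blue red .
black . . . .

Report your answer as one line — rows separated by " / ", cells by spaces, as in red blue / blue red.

blue green yellow black red / red yellow green blue black / yellow red black green blue / green black blue red yellow / black blue red yellow green

Cell (r1,c1): row 1 has {yellow}; column 1 has {red,green,yellow,black}; the diagonal has {red,black} → blue.
Cell (r2,c2): row 2 has {red,blue,green}; column 2 has {red}; the diagonal has {red,blue,black} → yellow.
Cell (r2,c5): row 2 has {red,blue,green,yellow}; column 5 has {blue} → black.
Cell (r3,c4): row 3 has {red,blue,yellow,black}; column 4 has {red,blue} → green.
Cell (r4,c2): row 4 has {red,blue,green}; column 2 has {red,yellow} → black.
Cell (r4,c5): row 4 has {red,blue,green,black}; column 5 has {blue,black} → yellow.
Cell (r5,c3): row 5 has {black}; column 3 has {blue,green,yellow,black} → red.
Cell (r5,c4): row 5 has {red,black}; column 4 has {red,blue,green} → yellow.
Cell (r5,c5): row 5 has {red,yellow,black}; column 5 has {blue,yellow,black}; the diagonal has {red,blue,yellow,black} → green.
Cell (r1,c2): row 1 has {blue,yellow}; column 2 has {red,yellow,black} → green.
Cell (r1,c4): row 1 has {blue,green,yellow}; column 4 has {red,blue,green,yellow} → black.
Cell (r1,c5): row 1 has {blue,green,yellow,black}; column 5 has {blue,green,yellow,black} → red.
Cell (r5,c2): row 5 has {red,green,yellow,black}; column 2 has {red,green,yellow,black} → blue.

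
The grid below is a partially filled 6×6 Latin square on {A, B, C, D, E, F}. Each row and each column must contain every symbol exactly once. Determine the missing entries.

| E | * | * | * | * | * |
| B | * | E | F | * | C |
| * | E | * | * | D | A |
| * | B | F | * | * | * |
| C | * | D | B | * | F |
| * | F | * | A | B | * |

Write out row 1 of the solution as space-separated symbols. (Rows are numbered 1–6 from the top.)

Cell (r2,c5): row 2 has {B,C,E,F}; column 5 has {B,D} → A.
Cell (r3,c1): row 3 has {A,D,E}; column 1 has {B,C,E} → F.
Cell (r3,c4): row 3 has {A,D,E,F}; column 4 has {A,B,F} → C.
Cell (r5,c2): row 5 has {B,C,D,F}; column 2 has {B,E,F} → A.
Cell (r5,c5): row 5 has {A,B,C,D,F}; column 5 has {A,B,D} → E.
Cell (r6,c1): row 6 has {A,B,F}; column 1 has {B,C,E,F} → D.
Cell (r6,c3): row 6 has {A,B,D,F}; column 3 has {D,E,F} → C.
Cell (r6,c6): row 6 has {A,B,C,D,F}; column 6 has {A,C,F} → E.
Cell (r1,c4): row 1 has {E}; column 4 has {A,B,C,F} → D.
Cell (r1,c6): row 1 has {D,E}; column 6 has {A,C,E,F} → B.
Cell (r2,c2): row 2 has {A,B,C,E,F}; column 2 has {A,B,E,F} → D.
Cell (r3,c3): row 3 has {A,C,D,E,F}; column 3 has {C,D,E,F} → B.
Cell (r4,c1): row 4 has {B,F}; column 1 has {B,C,D,E,F} → A.
Cell (r4,c4): row 4 has {A,B,F}; column 4 has {A,B,C,D,F} → E.
Cell (r4,c5): row 4 has {A,B,E,F}; column 5 has {A,B,D,E} → C.
Cell (r4,c6): row 4 has {A,B,C,E,F}; column 6 has {A,B,C,E,F} → D.
Cell (r1,c2): row 1 has {B,D,E}; column 2 has {A,B,D,E,F} → C.
Cell (r1,c3): row 1 has {B,C,D,E}; column 3 has {B,C,D,E,F} → A.
Cell (r1,c5): row 1 has {A,B,C,D,E}; column 5 has {A,B,C,D,E} → F.

E C A D F B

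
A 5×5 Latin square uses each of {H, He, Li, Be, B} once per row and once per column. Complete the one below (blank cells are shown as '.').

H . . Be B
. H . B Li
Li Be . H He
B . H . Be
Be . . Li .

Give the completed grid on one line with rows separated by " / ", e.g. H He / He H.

H He Li Be B / He H Be B Li / Li Be B H He / B Li H He Be / Be B He Li H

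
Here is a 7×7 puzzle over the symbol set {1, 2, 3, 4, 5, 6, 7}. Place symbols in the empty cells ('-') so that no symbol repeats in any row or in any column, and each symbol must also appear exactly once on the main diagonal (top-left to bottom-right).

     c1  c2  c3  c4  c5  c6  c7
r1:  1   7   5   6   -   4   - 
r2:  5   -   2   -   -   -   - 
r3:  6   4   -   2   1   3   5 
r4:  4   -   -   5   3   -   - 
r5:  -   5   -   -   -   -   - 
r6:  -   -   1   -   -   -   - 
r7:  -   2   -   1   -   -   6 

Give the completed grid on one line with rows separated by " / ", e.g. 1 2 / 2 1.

(r1,c5) = 2
(r1,c7) = 3
(r2,c2) = 3
(r3,c3) = 7
(r4,c3) = 6
(r5,c5) = 4
(r6,c2) = 6
(r6,c6) = 2
(r4,c2) = 1
(r4,c6) = 7
(r4,c7) = 2
(r5,c3) = 3
(r5,c4) = 7
(r5,c7) = 1
(r7,c3) = 4
(r7,c6) = 5
(r2,c4) = 4
(r2,c7) = 7
(r5,c1) = 2
(r5,c6) = 6
(r6,c4) = 3
(r6,c7) = 4
(r7,c5) = 7
(r2,c5) = 6
(r2,c6) = 1
(r6,c1) = 7
(r6,c5) = 5
(r7,c1) = 3

1 7 5 6 2 4 3 / 5 3 2 4 6 1 7 / 6 4 7 2 1 3 5 / 4 1 6 5 3 7 2 / 2 5 3 7 4 6 1 / 7 6 1 3 5 2 4 / 3 2 4 1 7 5 6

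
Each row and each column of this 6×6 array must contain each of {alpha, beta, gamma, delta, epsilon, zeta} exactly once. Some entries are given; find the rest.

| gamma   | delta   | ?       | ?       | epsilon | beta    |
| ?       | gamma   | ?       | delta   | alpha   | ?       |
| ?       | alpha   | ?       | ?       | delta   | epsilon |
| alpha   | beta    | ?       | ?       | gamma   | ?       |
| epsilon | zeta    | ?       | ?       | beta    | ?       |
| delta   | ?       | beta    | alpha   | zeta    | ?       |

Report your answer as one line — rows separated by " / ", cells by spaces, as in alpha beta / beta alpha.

gamma delta alpha zeta epsilon beta / beta gamma epsilon delta alpha zeta / zeta alpha gamma beta delta epsilon / alpha beta zeta epsilon gamma delta / epsilon zeta delta gamma beta alpha / delta epsilon beta alpha zeta gamma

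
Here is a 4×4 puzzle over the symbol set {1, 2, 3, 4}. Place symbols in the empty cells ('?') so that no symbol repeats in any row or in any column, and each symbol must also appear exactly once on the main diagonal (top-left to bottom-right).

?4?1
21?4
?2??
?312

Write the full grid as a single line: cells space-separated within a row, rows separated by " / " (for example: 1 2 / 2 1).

3 4 2 1 / 2 1 3 4 / 1 2 4 3 / 4 3 1 2

At row 1, column 1: row 1 has {1,4}; column 1 has {2}; the diagonal has {1,2}; that leaves 3.
At row 1, column 3: row 1 has {1,3,4}; column 3 has {1}; that leaves 2.
At row 2, column 3: row 2 has {1,2,4}; column 3 has {1,2}; that leaves 3.
At row 3, column 3: row 3 has {2}; column 3 has {1,2,3}; the diagonal has {1,2,3}; that leaves 4.
At row 3, column 4: row 3 has {2,4}; column 4 has {1,2,4}; that leaves 3.
At row 4, column 1: row 4 has {1,2,3}; column 1 has {2,3}; that leaves 4.
At row 3, column 1: row 3 has {2,3,4}; column 1 has {2,3,4}; that leaves 1.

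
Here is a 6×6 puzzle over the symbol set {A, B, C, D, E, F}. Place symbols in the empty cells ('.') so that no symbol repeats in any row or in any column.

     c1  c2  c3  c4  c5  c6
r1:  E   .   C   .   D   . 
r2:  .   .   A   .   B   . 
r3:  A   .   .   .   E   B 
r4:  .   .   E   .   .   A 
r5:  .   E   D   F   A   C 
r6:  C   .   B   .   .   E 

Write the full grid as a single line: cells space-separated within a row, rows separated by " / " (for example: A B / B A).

Cell (r1,c6): row 1 has {C,D,E}; column 6 has {A,B,C,E} → F.
Cell (r2,c6): row 2 has {A,B}; column 6 has {A,B,C,E,F} → D.
Cell (r3,c3): row 3 has {A,B,E}; column 3 has {A,B,C,D,E} → F.
Cell (r5,c1): row 5 has {A,C,D,E,F}; column 1 has {A,C,E} → B.
Cell (r6,c5): row 6 has {B,C,E}; column 5 has {A,B,D,E} → F.
Cell (r2,c1): row 2 has {A,B,D}; column 1 has {A,B,C,E} → F.
Cell (r2,c2): row 2 has {A,B,D,F}; column 2 has {E} → C.
Cell (r2,c4): row 2 has {A,B,C,D,F}; column 4 has {F} → E.
Cell (r3,c2): row 3 has {A,B,E,F}; column 2 has {C,E} → D.
Cell (r3,c4): row 3 has {A,B,D,E,F}; column 4 has {E,F} → C.
Cell (r4,c1): row 4 has {A,E}; column 1 has {A,B,C,E,F} → D.
Cell (r4,c4): row 4 has {A,D,E}; column 4 has {C,E,F} → B.
Cell (r4,c5): row 4 has {A,B,D,E}; column 5 has {A,B,D,E,F} → C.
Cell (r6,c2): row 6 has {B,C,E,F}; column 2 has {C,D,E} → A.
Cell (r6,c4): row 6 has {A,B,C,E,F}; column 4 has {B,C,E,F} → D.
Cell (r1,c2): row 1 has {C,D,E,F}; column 2 has {A,C,D,E} → B.
Cell (r1,c4): row 1 has {B,C,D,E,F}; column 4 has {B,C,D,E,F} → A.
Cell (r4,c2): row 4 has {A,B,C,D,E}; column 2 has {A,B,C,D,E} → F.

E B C A D F / F C A E B D / A D F C E B / D F E B C A / B E D F A C / C A B D F E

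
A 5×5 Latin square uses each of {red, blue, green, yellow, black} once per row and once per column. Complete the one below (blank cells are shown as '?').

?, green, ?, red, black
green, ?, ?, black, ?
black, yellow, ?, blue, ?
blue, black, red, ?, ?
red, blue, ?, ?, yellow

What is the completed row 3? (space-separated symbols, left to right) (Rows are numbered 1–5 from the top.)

black yellow green blue red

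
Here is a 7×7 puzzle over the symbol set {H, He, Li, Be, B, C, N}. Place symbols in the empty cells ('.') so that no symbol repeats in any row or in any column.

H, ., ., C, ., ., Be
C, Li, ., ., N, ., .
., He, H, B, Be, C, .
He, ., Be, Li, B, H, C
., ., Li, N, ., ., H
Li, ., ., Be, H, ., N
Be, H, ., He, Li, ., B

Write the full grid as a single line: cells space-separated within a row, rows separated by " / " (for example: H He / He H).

H B N C He Li Be / C Li B H N Be He / N He H B Be C Li / He N Be Li B H C / B Be Li N C He H / Li C He Be H B N / Be H C He Li N B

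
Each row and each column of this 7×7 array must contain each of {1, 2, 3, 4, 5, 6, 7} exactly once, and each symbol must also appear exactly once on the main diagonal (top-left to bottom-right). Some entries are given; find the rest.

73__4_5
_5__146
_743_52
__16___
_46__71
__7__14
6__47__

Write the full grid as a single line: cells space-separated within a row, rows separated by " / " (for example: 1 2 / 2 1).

7 3 2 1 4 6 5 / 2 5 3 7 1 4 6 / 1 7 4 3 6 5 2 / 4 2 1 6 5 3 7 / 3 4 6 5 2 7 1 / 5 6 7 2 3 1 4 / 6 1 5 4 7 2 3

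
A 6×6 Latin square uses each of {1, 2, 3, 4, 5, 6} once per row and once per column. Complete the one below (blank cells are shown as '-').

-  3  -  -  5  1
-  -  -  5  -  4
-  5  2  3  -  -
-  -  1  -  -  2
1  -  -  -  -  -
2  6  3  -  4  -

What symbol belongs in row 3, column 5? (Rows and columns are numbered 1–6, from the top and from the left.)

1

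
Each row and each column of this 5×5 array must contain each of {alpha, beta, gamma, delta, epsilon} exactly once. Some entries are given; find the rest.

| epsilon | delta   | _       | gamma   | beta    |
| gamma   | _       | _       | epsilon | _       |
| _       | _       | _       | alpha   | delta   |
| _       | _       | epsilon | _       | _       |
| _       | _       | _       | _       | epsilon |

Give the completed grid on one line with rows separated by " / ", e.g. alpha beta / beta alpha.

epsilon delta alpha gamma beta / gamma beta delta epsilon alpha / beta epsilon gamma alpha delta / delta alpha epsilon beta gamma / alpha gamma beta delta epsilon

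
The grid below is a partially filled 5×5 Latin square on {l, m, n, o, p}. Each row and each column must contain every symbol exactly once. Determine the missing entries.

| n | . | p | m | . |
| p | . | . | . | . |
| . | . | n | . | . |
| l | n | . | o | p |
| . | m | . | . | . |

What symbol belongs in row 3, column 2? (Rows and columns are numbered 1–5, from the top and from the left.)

p

(r4,c3): row 4 has {l,n,o,p}; column 3 has {n,p}, so it must be m.
(r5,c1): row 5 has {m}; column 1 has {l,n,p}, so it must be o.
(r5,c3): row 5 has {m,o}; column 3 has {m,n,p}, so it must be l.
(r5,c5): row 5 has {l,m,o}; column 5 has {p}, so it must be n.
(r2,c3): row 2 has {p}; column 3 has {l,m,n,p}, so it must be o.
(r3,c1): row 3 has {n}; column 1 has {l,n,o,p}, so it must be m.
(r5,c4): row 5 has {l,m,n,o}; column 4 has {m,o}, so it must be p.
(r2,c2): row 2 has {o,p}; column 2 has {m,n}, so it must be l.
(r2,c4): row 2 has {l,o,p}; column 4 has {m,o,p}, so it must be n.
(r2,c5): row 2 has {l,n,o,p}; column 5 has {n,p}, so it must be m.
(r3,c4): row 3 has {m,n}; column 4 has {m,n,o,p}, so it must be l.
(r3,c5): row 3 has {l,m,n}; column 5 has {m,n,p}, so it must be o.
(r1,c2): row 1 has {m,n,p}; column 2 has {l,m,n}, so it must be o.
(r1,c5): row 1 has {m,n,o,p}; column 5 has {m,n,o,p}, so it must be l.
(r3,c2): row 3 has {l,m,n,o}; column 2 has {l,m,n,o}, so it must be p.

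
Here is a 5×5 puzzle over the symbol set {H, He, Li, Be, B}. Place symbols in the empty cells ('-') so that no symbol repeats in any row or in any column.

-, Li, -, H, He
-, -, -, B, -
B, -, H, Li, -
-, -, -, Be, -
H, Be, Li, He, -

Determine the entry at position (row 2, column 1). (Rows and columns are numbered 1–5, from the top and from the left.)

He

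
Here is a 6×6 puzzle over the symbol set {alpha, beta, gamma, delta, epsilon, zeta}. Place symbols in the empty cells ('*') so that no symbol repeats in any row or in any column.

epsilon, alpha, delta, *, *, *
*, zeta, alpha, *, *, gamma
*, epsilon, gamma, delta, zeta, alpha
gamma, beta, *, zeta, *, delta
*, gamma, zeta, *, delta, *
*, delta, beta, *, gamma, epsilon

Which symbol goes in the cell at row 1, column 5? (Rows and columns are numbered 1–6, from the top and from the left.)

row 1 has {alpha,delta,epsilon}; column 5 has {gamma,delta,zeta} — only beta is left for (r1,c5).

beta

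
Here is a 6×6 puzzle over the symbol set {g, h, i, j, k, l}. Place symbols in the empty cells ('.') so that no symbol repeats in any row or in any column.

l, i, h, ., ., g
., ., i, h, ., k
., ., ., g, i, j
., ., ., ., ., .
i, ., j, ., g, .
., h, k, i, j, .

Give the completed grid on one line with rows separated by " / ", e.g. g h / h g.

row 1 has {g,h,i,l}; column 5 has {g,i,j} — only k is left for (r1,c5).
row 2 has {h,i,k}; column 5 has {g,i,j,k} — only l is left for (r2,c5).
row 3 has {g,i,j}; column 3 has {h,i,j,k} — only l is left for (r3,c3).
row 4 is empty so far; column 3 has {h,i,j,k,l} — only g is left for (r4,c3).
row 4 has {g}; column 5 has {g,i,j,k,l} — only h is left for (r4,c5).
row 6 has {h,i,j,k}; column 1 has {i,l} — only g is left for (r6,c1).
row 6 has {g,h,i,j,k}; column 6 has {g,j,k} — only l is left for (r6,c6).
row 1 has {g,h,i,k,l}; column 4 has {g,h,i} — only j is left for (r1,c4).
row 2 has {h,i,k,l}; column 1 has {g,i,l} — only j is left for (r2,c1).
row 2 has {h,i,j,k,l}; column 2 has {h,i} — only g is left for (r2,c2).
row 3 has {g,i,j,l}; column 2 has {g,h,i} — only k is left for (r3,c2).
row 4 has {g,h}; column 1 has {g,i,j,l} — only k is left for (r4,c1).
row 4 has {g,h,k}; column 4 has {g,h,i,j} — only l is left for (r4,c4).
row 4 has {g,h,k,l}; column 6 has {g,j,k,l} — only i is left for (r4,c6).
row 5 has {g,i,j}; column 2 has {g,h,i,k} — only l is left for (r5,c2).
row 5 has {g,i,j,l}; column 4 has {g,h,i,j,l} — only k is left for (r5,c4).
row 5 has {g,i,j,k,l}; column 6 has {g,i,j,k,l} — only h is left for (r5,c6).
row 3 has {g,i,j,k,l}; column 1 has {g,i,j,k,l} — only h is left for (r3,c1).
row 4 has {g,h,i,k,l}; column 2 has {g,h,i,k,l} — only j is left for (r4,c2).

l i h j k g / j g i h l k / h k l g i j / k j g l h i / i l j k g h / g h k i j l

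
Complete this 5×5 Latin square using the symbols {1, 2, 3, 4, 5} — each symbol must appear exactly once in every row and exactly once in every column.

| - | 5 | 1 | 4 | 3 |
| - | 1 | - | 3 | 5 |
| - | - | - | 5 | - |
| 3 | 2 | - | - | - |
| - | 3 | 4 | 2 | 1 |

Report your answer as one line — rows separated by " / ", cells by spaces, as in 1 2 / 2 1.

2 5 1 4 3 / 4 1 2 3 5 / 1 4 3 5 2 / 3 2 5 1 4 / 5 3 4 2 1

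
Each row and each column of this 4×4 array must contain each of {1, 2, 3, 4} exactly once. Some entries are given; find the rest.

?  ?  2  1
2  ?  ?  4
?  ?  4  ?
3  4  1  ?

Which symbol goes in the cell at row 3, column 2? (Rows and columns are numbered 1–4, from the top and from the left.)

(r1,c1) = 4
(r1,c2) = 3
(r2,c2) = 1
(r2,c3) = 3
(r3,c1) = 1
(r3,c2) = 2

2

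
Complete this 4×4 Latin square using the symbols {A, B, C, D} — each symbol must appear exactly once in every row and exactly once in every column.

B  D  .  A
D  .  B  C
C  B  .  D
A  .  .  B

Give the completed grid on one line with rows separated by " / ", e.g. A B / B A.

(r1,c3) = C
(r2,c2) = A
(r3,c3) = A
(r4,c2) = C
(r4,c3) = D

B D C A / D A B C / C B A D / A C D B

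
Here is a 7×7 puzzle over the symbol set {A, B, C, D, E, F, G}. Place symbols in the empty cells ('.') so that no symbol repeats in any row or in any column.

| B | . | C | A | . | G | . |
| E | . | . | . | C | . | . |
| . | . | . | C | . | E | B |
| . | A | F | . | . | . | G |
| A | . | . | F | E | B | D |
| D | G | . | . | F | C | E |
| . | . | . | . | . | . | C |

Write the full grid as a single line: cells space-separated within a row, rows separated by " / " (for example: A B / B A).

B E C A D G F / E D B G C F A / G F D C A E B / C A F E B D G / A C G F E B D / D G A B F C E / F B E D G A C

(r1,c5) = D
(r1,c7) = F
(r2,c7) = A
(r4,c1) = C
(r4,c5) = B
(r4,c6) = D
(r5,c2) = C
(r5,c3) = G
(r6,c4) = B
(r1,c2) = E
(r2,c6) = F
(r4,c4) = E
(r6,c3) = A
(r7,c6) = A
(r3,c3) = D
(r7,c5) = G
(r2,c3) = B
(r3,c2) = F
(r3,c5) = A
(r7,c1) = F
(r7,c3) = E
(r7,c4) = D
(r2,c2) = D
(r2,c4) = G
(r3,c1) = G
(r7,c2) = B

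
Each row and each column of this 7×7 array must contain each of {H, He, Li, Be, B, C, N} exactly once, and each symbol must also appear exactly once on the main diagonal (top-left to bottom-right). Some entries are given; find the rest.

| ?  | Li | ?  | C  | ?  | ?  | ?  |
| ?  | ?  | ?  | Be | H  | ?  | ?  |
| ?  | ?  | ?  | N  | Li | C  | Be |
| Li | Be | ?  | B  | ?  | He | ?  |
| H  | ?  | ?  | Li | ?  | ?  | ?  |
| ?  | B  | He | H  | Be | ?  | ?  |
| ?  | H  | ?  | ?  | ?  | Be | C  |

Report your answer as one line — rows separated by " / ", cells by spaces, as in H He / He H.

Be Li B C N H He / He N C Be H B Li / B He H N Li C Be / Li Be N B C He H / H C Be Li He N B / C B He H Be Li N / N H Li He B Be C

At row 3, column 2: row 3 has {Li,Be,C,N}; column 2 has {H,Li,Be,B}; that leaves He.
At row 3, column 3: row 3 has {He,Li,Be,C,N}; column 3 has {He}; the diagonal has {B,C}; that leaves H.
At row 7, column 4: row 7 has {H,Be,C}; column 4 has {H,Li,Be,B,C,N}; that leaves He.
At row 2, column 2: row 2 has {H,Be}; column 2 has {H,He,Li,Be,B}; the diagonal has {H,B,C}; that leaves N.
At row 3, column 1: row 3 has {H,He,Li,Be,C,N}; column 1 has {H,Li}; that leaves B.
At row 5, column 2: row 5 has {H,Li}; column 2 has {H,He,Li,Be,B,N}; that leaves C.
At row 5, column 5: row 5 has {H,Li,C}; column 5 has {H,Li,Be}; the diagonal has {H,B,C,N}; that leaves He.
At row 6, column 6: row 6 has {H,He,Be,B}; column 6 has {He,Be,C}; the diagonal has {H,He,B,C,N}; that leaves Li.
At row 6, column 7: row 6 has {H,He,Li,Be,B}; column 7 has {Be,C}; that leaves N.
At row 7, column 1: row 7 has {H,He,Be,C}; column 1 has {H,Li,B}; that leaves N.
At row 7, column 5: row 7 has {H,He,Be,C,N}; column 5 has {H,He,Li,Be}; that leaves B.
At row 1, column 1: row 1 has {Li,C}; column 1 has {H,Li,B,N}; the diagonal has {H,He,Li,B,C,N}; that leaves Be.
At row 1, column 5: row 1 has {Li,Be,C}; column 5 has {H,He,Li,Be,B}; that leaves N.
At row 2, column 6: row 2 has {H,Be,N}; column 6 has {He,Li,Be,C}; that leaves B.
At row 4, column 5: row 4 has {He,Li,Be,B}; column 5 has {H,He,Li,Be,B,N}; that leaves C.
At row 4, column 7: row 4 has {He,Li,Be,B,C}; column 7 has {Be,C,N}; that leaves H.
At row 5, column 6: row 5 has {H,He,Li,C}; column 6 has {He,Li,Be,B,C}; that leaves N.
At row 5, column 7: row 5 has {H,He,Li,C,N}; column 7 has {H,Be,C,N}; that leaves B.
At row 6, column 1: row 6 has {H,He,Li,Be,B,N}; column 1 has {H,Li,Be,B,N}; that leaves C.
At row 7, column 3: row 7 has {H,He,Be,B,C,N}; column 3 has {H,He}; that leaves Li.
At row 1, column 3: row 1 has {Li,Be,C,N}; column 3 has {H,He,Li}; that leaves B.
At row 1, column 6: row 1 has {Li,Be,B,C,N}; column 6 has {He,Li,Be,B,C,N}; that leaves H.
At row 1, column 7: row 1 has {H,Li,Be,B,C,N}; column 7 has {H,Be,B,C,N}; that leaves He.
At row 2, column 1: row 2 has {H,Be,B,N}; column 1 has {H,Li,Be,B,C,N}; that leaves He.
At row 2, column 3: row 2 has {H,He,Be,B,N}; column 3 has {H,He,Li,B}; that leaves C.
At row 2, column 7: row 2 has {H,He,Be,B,C,N}; column 7 has {H,He,Be,B,C,N}; that leaves Li.
At row 4, column 3: row 4 has {H,He,Li,Be,B,C}; column 3 has {H,He,Li,B,C}; that leaves N.
At row 5, column 3: row 5 has {H,He,Li,B,C,N}; column 3 has {H,He,Li,B,C,N}; that leaves Be.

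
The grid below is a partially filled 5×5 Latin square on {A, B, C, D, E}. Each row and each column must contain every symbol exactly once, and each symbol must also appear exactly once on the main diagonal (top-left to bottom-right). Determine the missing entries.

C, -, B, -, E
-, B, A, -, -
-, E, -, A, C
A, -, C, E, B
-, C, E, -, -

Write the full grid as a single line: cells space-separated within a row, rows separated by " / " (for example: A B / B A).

(r1,c4) = D
(r2,c4) = C
(r2,c5) = D
(r3,c3) = D
(r4,c2) = D
(r5,c4) = B
(r5,c5) = A
(r1,c2) = A
(r2,c1) = E
(r3,c1) = B
(r5,c1) = D

C A B D E / E B A C D / B E D A C / A D C E B / D C E B A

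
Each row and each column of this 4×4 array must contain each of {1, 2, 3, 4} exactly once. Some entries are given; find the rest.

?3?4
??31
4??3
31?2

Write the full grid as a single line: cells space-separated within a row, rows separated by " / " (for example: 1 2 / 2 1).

(r2,c1) = 2
(r2,c2) = 4
(r3,c2) = 2
(r3,c3) = 1
(r4,c3) = 4
(r1,c1) = 1
(r1,c3) = 2

1 3 2 4 / 2 4 3 1 / 4 2 1 3 / 3 1 4 2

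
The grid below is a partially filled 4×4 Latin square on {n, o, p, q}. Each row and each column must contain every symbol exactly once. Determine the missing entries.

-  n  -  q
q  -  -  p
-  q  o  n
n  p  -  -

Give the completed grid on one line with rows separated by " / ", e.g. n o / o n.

row 1 has {n,q}; column 3 has {o} — only p is left for (r1,c3).
row 2 has {p,q}; column 2 has {n,p,q} — only o is left for (r2,c2).
row 2 has {o,p,q}; column 3 has {o,p} — only n is left for (r2,c3).
row 3 has {n,o,q}; column 1 has {n,q} — only p is left for (r3,c1).
row 4 has {n,p}; column 3 has {n,o,p} — only q is left for (r4,c3).
row 4 has {n,p,q}; column 4 has {n,p,q} — only o is left for (r4,c4).
row 1 has {n,p,q}; column 1 has {n,p,q} — only o is left for (r1,c1).

o n p q / q o n p / p q o n / n p q o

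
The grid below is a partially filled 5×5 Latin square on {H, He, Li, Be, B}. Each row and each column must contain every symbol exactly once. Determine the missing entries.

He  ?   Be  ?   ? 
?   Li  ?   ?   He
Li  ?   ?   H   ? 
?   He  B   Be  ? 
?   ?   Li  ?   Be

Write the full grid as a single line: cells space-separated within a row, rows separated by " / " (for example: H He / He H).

He B Be Li H / Be Li H B He / Li Be He H B / H He B Be Li / B H Li He Be

At row 2, column 3: row 2 has {He,Li}; column 3 has {Li,Be,B}; that leaves H.
At row 2, column 4: row 2 has {H,He,Li}; column 4 has {H,Be}; that leaves B.
At row 3, column 3: row 3 has {H,Li}; column 3 has {H,Li,Be,B}; that leaves He.
At row 3, column 5: row 3 has {H,He,Li}; column 5 has {He,Be}; that leaves B.
At row 4, column 1: row 4 has {He,Be,B}; column 1 has {He,Li}; that leaves H.
At row 4, column 5: row 4 has {H,He,Be,B}; column 5 has {He,Be,B}; that leaves Li.
At row 5, column 1: row 5 has {Li,Be}; column 1 has {H,He,Li}; that leaves B.
At row 5, column 2: row 5 has {Li,Be,B}; column 2 has {He,Li}; that leaves H.
At row 5, column 4: row 5 has {H,Li,Be,B}; column 4 has {H,Be,B}; that leaves He.
At row 1, column 2: row 1 has {He,Be}; column 2 has {H,He,Li}; that leaves B.
At row 1, column 4: row 1 has {He,Be,B}; column 4 has {H,He,Be,B}; that leaves Li.
At row 1, column 5: row 1 has {He,Li,Be,B}; column 5 has {He,Li,Be,B}; that leaves H.
At row 2, column 1: row 2 has {H,He,Li,B}; column 1 has {H,He,Li,B}; that leaves Be.
At row 3, column 2: row 3 has {H,He,Li,B}; column 2 has {H,He,Li,B}; that leaves Be.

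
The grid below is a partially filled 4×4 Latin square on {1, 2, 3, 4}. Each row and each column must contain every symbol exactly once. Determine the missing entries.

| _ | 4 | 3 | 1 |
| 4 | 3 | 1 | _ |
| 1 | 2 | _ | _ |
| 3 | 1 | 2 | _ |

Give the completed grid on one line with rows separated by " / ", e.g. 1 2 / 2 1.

2 4 3 1 / 4 3 1 2 / 1 2 4 3 / 3 1 2 4

(r1,c1) = 2
(r2,c4) = 2
(r3,c3) = 4
(r3,c4) = 3
(r4,c4) = 4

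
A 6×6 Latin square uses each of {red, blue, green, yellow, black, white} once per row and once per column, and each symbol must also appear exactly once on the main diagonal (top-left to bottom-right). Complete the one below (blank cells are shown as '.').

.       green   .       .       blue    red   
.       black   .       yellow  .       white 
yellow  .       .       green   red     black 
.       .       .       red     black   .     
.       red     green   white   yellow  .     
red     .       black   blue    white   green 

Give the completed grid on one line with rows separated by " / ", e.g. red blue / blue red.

white green yellow black blue red / blue black red yellow green white / yellow white blue green red black / green blue white red black yellow / black red green white yellow blue / red yellow black blue white green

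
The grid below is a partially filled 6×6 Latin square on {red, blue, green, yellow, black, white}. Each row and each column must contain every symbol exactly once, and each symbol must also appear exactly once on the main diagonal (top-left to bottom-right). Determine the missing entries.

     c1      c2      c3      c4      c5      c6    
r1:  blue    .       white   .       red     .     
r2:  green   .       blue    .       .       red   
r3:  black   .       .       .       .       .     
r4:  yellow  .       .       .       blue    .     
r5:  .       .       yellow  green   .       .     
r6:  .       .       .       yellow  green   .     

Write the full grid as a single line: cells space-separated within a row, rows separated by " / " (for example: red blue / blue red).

blue green white black red yellow / green yellow blue white black red / black red green blue yellow white / yellow white black red blue green / red black yellow green white blue / white blue red yellow green black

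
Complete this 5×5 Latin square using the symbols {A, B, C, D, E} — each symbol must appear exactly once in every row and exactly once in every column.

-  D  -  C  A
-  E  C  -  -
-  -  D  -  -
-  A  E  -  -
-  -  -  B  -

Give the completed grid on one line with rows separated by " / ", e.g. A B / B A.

E D B C A / B E C A D / A B D E C / C A E D B / D C A B E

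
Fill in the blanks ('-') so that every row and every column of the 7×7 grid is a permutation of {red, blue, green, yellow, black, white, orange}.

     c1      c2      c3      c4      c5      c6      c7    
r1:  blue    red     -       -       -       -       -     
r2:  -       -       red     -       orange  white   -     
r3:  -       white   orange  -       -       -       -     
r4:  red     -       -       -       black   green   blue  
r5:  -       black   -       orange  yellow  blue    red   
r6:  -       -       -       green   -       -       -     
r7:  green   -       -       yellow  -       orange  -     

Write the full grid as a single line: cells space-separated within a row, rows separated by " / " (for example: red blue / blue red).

blue red white black green yellow orange / black green red blue orange white yellow / yellow white orange red blue black green / red orange yellow white black green blue / white black green orange yellow blue red / orange yellow blue green white red black / green blue black yellow red orange white

row 4 has {red,blue,green,black}; column 4 has {green,yellow,orange} — only white is left for (r4,c4).
row 5 has {red,blue,yellow,black,orange}; column 1 has {red,blue,green} — only white is left for (r5,c1).
row 5 has {red,blue,yellow,black,white,orange}; column 3 has {red,orange} — only green is left for (r5,c3).
row 7 has {green,yellow,orange}; column 2 has {red,black,white} — only blue is left for (r7,c2).
row 1 has {red,blue}; column 4 has {green,yellow,white,orange} — only black is left for (r1,c4).
row 1 has {red,blue,black}; column 6 has {blue,green,white,orange} — only yellow is left for (r1,c6).
row 2 has {red,white,orange}; column 4 has {green,yellow,black,white,orange} — only blue is left for (r2,c4).
row 3 has {white,orange}; column 4 has {blue,green,yellow,black,white,orange} — only red is left for (r3,c4).
row 3 has {red,white,orange}; column 6 has {blue,green,yellow,white,orange} — only black is left for (r3,c6).
row 4 has {red,blue,green,black,white}; column 3 has {red,green,orange} — only yellow is left for (r4,c3).
row 6 has {green}; column 6 has {blue,green,yellow,black,white,orange} — only red is left for (r6,c6).
row 1 has {red,blue,yellow,black}; column 3 has {red,green,yellow,orange} — only white is left for (r1,c3).
row 1 has {red,blue,yellow,black,white}; column 5 has {yellow,black,orange} — only green is left for (r1,c5).
row 1 has {red,blue,green,yellow,black,white}; column 7 has {red,blue} — only orange is left for (r1,c7).
row 3 has {red,black,white,orange}; column 1 has {red,blue,green,white} — only yellow is left for (r3,c1).
row 3 has {red,yellow,black,white,orange}; column 5 has {green,yellow,black,orange} — only blue is left for (r3,c5).
row 3 has {red,blue,yellow,black,white,orange}; column 7 has {red,blue,orange} — only green is left for (r3,c7).
row 4 has {red,blue,green,yellow,black,white}; column 2 has {red,blue,black,white} — only orange is left for (r4,c2).
row 6 has {red,green}; column 2 has {red,blue,black,white,orange} — only yellow is left for (r6,c2).
row 6 has {red,green,yellow}; column 5 has {blue,green,yellow,black,orange} — only white is left for (r6,c5).
row 6 has {red,green,yellow,white}; column 7 has {red,blue,green,orange} — only black is left for (r6,c7).
row 7 has {blue,green,yellow,orange}; column 3 has {red,green,yellow,white,orange} — only black is left for (r7,c3).
row 7 has {blue,green,yellow,black,orange}; column 5 has {blue,green,yellow,black,white,orange} — only red is left for (r7,c5).
row 7 has {red,blue,green,yellow,black,orange}; column 7 has {red,blue,green,black,orange} — only white is left for (r7,c7).
row 2 has {red,blue,white,orange}; column 1 has {red,blue,green,yellow,white} — only black is left for (r2,c1).
row 2 has {red,blue,black,white,orange}; column 2 has {red,blue,yellow,black,white,orange} — only green is left for (r2,c2).
row 2 has {red,blue,green,black,white,orange}; column 7 has {red,blue,green,black,white,orange} — only yellow is left for (r2,c7).
row 6 has {red,green,yellow,black,white}; column 1 has {red,blue,green,yellow,black,white} — only orange is left for (r6,c1).
row 6 has {red,green,yellow,black,white,orange}; column 3 has {red,green,yellow,black,white,orange} — only blue is left for (r6,c3).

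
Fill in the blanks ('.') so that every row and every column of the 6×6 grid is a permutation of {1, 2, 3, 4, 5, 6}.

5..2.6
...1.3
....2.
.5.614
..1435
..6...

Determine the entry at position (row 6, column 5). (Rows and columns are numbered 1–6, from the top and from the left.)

5

(r1,c5): row 1 has {2,5,6}; column 5 has {1,2,3}, so it must be 4.
(r3,c6): row 3 has {2}; column 6 has {3,4,5,6}, so it must be 1.
(r6,c5): row 6 has {6}; column 5 has {1,2,3,4}, so it must be 5.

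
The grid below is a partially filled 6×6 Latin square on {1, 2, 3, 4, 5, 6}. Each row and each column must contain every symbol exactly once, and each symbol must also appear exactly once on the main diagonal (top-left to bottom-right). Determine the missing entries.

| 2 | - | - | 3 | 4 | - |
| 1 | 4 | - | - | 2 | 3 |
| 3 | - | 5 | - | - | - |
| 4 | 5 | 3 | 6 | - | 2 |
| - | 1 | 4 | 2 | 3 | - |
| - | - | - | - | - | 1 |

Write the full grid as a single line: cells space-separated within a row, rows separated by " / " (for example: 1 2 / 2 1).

2 6 1 3 4 5 / 1 4 6 5 2 3 / 3 2 5 1 6 4 / 4 5 3 6 1 2 / 5 1 4 2 3 6 / 6 3 2 4 5 1

(r1,c2) = 6
(r1,c3) = 1
(r1,c6) = 5
(r2,c3) = 6
(r2,c4) = 5
(r3,c2) = 2
(r4,c5) = 1
(r5,c6) = 6
(r6,c2) = 3
(r6,c3) = 2
(r6,c4) = 4
(r3,c4) = 1
(r3,c5) = 6
(r3,c6) = 4
(r5,c1) = 5
(r6,c1) = 6
(r6,c5) = 5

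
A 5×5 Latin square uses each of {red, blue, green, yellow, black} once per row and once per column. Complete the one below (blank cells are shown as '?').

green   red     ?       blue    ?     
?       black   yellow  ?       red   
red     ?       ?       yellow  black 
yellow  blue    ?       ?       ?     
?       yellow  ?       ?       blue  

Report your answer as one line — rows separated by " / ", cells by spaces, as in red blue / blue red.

(r1,c3) = black
(r1,c5) = yellow
(r2,c1) = blue
(r2,c4) = green
(r3,c2) = green
(r3,c3) = blue
(r4,c5) = green
(r5,c1) = black
(r5,c4) = red
(r4,c3) = red
(r4,c4) = black
(r5,c3) = green

green red black blue yellow / blue black yellow green red / red green blue yellow black / yellow blue red black green / black yellow green red blue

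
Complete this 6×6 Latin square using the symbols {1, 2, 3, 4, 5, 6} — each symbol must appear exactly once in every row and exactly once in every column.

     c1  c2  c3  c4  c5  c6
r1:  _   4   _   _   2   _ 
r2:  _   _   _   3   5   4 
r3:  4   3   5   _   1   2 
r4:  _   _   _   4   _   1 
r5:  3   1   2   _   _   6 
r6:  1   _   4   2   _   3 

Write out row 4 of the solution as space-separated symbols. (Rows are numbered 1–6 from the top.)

5 2 6 4 3 1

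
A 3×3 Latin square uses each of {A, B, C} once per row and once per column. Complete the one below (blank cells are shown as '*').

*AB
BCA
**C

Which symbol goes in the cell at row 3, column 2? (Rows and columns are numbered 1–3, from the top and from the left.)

B

(r1,c1) = C
(r3,c1) = A
(r3,c2) = B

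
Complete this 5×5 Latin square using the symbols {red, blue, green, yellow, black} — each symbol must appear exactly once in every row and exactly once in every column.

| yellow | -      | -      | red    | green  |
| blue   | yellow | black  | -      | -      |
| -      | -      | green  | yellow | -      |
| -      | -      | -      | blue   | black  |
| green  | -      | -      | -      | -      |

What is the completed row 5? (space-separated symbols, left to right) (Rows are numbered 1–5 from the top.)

green blue red black yellow

(r1,c3): row 1 has {red,green,yellow}; column 3 has {green,black}, so it must be blue.
(r2,c4): row 2 has {blue,yellow,black}; column 4 has {red,blue,yellow}, so it must be green.
(r2,c5): row 2 has {blue,green,yellow,black}; column 5 has {green,black}, so it must be red.
(r3,c5): row 3 has {green,yellow}; column 5 has {red,green,black}, so it must be blue.
(r4,c1): row 4 has {blue,black}; column 1 has {blue,green,yellow}, so it must be red.
(r4,c2): row 4 has {red,blue,black}; column 2 has {yellow}, so it must be green.
(r4,c3): row 4 has {red,blue,green,black}; column 3 has {blue,green,black}, so it must be yellow.
(r5,c3): row 5 has {green}; column 3 has {blue,green,yellow,black}, so it must be red.
(r5,c4): row 5 has {red,green}; column 4 has {red,blue,green,yellow}, so it must be black.
(r5,c5): row 5 has {red,green,black}; column 5 has {red,blue,green,black}, so it must be yellow.
(r1,c2): row 1 has {red,blue,green,yellow}; column 2 has {green,yellow}, so it must be black.
(r3,c1): row 3 has {blue,green,yellow}; column 1 has {red,blue,green,yellow}, so it must be black.
(r3,c2): row 3 has {blue,green,yellow,black}; column 2 has {green,yellow,black}, so it must be red.
(r5,c2): row 5 has {red,green,yellow,black}; column 2 has {red,green,yellow,black}, so it must be blue.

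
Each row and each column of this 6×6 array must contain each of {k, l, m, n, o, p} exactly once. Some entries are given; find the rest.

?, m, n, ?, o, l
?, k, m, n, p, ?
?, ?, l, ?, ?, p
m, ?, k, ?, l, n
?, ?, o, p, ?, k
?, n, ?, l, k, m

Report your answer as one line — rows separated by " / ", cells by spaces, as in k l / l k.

p m n k o l / l k m n p o / k o l m n p / m p k o l n / n l o p m k / o n p l k m

Cell (r1,c4): row 1 has {l,m,n,o}; column 4 has {l,n,p} → k.
Cell (r2,c6): row 2 has {k,m,n,p}; column 6 has {k,l,m,n,p} → o.
Cell (r3,c2): row 3 has {l,p}; column 2 has {k,m,n} → o.
Cell (r3,c4): row 3 has {l,o,p}; column 4 has {k,l,n,p} → m.
Cell (r3,c5): row 3 has {l,m,o,p}; column 5 has {k,l,o,p} → n.
Cell (r4,c2): row 4 has {k,l,m,n}; column 2 has {k,m,n,o} → p.
Cell (r4,c4): row 4 has {k,l,m,n,p}; column 4 has {k,l,m,n,p} → o.
Cell (r5,c2): row 5 has {k,o,p}; column 2 has {k,m,n,o,p} → l.
Cell (r5,c5): row 5 has {k,l,o,p}; column 5 has {k,l,n,o,p} → m.
Cell (r6,c3): row 6 has {k,l,m,n}; column 3 has {k,l,m,n,o} → p.
Cell (r1,c1): row 1 has {k,l,m,n,o}; column 1 has {m} → p.
Cell (r2,c1): row 2 has {k,m,n,o,p}; column 1 has {m,p} → l.
Cell (r3,c1): row 3 has {l,m,n,o,p}; column 1 has {l,m,p} → k.
Cell (r5,c1): row 5 has {k,l,m,o,p}; column 1 has {k,l,m,p} → n.
Cell (r6,c1): row 6 has {k,l,m,n,p}; column 1 has {k,l,m,n,p} → o.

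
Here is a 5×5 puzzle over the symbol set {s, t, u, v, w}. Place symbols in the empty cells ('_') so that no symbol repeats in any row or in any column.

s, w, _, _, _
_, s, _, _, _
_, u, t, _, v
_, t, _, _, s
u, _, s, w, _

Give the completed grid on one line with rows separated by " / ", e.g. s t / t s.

(r3,c1): row 3 has {t,u,v}; column 1 has {s,u}, so it must be w.
(r3,c4): row 3 has {t,u,v,w}; column 4 has {w}, so it must be s.
(r4,c1): row 4 has {s,t}; column 1 has {s,u,w}, so it must be v.
(r4,c4): row 4 has {s,t,v}; column 4 has {s,w}, so it must be u.
(r5,c2): row 5 has {s,u,w}; column 2 has {s,t,u,w}, so it must be v.
(r5,c5): row 5 has {s,u,v,w}; column 5 has {s,v}, so it must be t.
(r1,c5): row 1 has {s,w}; column 5 has {s,t,v}, so it must be u.
(r2,c1): row 2 has {s}; column 1 has {s,u,v,w}, so it must be t.
(r2,c4): row 2 has {s,t}; column 4 has {s,u,w}, so it must be v.
(r2,c5): row 2 has {s,t,v}; column 5 has {s,t,u,v}, so it must be w.
(r4,c3): row 4 has {s,t,u,v}; column 3 has {s,t}, so it must be w.
(r1,c3): row 1 has {s,u,w}; column 3 has {s,t,w}, so it must be v.
(r1,c4): row 1 has {s,u,v,w}; column 4 has {s,u,v,w}, so it must be t.
(r2,c3): row 2 has {s,t,v,w}; column 3 has {s,t,v,w}, so it must be u.

s w v t u / t s u v w / w u t s v / v t w u s / u v s w t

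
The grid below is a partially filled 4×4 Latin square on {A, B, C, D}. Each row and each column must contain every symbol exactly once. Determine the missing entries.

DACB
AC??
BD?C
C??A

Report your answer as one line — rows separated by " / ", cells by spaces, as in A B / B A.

row 2 has {A,C}; column 4 has {A,B,C} — only D is left for (r2,c4).
row 3 has {B,C,D}; column 3 has {C} — only A is left for (r3,c3).
row 4 has {A,C}; column 2 has {A,C,D} — only B is left for (r4,c2).
row 4 has {A,B,C}; column 3 has {A,C} — only D is left for (r4,c3).
row 2 has {A,C,D}; column 3 has {A,C,D} — only B is left for (r2,c3).

D A C B / A C B D / B D A C / C B D A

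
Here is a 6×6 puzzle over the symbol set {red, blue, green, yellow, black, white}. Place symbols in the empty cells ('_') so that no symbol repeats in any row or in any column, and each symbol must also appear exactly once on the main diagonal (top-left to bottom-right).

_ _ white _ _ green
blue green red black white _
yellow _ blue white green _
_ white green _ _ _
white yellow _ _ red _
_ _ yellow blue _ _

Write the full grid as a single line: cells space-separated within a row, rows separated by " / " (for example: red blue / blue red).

(r1,c1): row 1 has {green,white}; column 1 has {blue,yellow,white}; the diagonal has {red,blue,green}, so it must be black.
(r2,c6): row 2 has {red,blue,green,black,white}; column 6 has {green}, so it must be yellow.
(r4,c1): row 4 has {green,white}; column 1 has {blue,yellow,black,white}, so it must be red.
(r4,c4): row 4 has {red,green,white}; column 4 has {blue,black,white}; the diagonal has {red,blue,green,black}, so it must be yellow.
(r5,c3): row 5 has {red,yellow,white}; column 3 has {red,blue,green,yellow,white}, so it must be black.
(r5,c4): row 5 has {red,yellow,black,white}; column 4 has {blue,yellow,black,white}, so it must be green.
(r5,c6): row 5 has {red,green,yellow,black,white}; column 6 has {green,yellow}, so it must be blue.
(r6,c1): row 6 has {blue,yellow}; column 1 has {red,blue,yellow,black,white}, so it must be green.
(r6,c5): row 6 has {blue,green,yellow}; column 5 has {red,green,white}, so it must be black.
(r6,c6): row 6 has {blue,green,yellow,black}; column 6 has {blue,green,yellow}; the diagonal has {red,blue,green,yellow,black}, so it must be white.
(r1,c4): row 1 has {green,black,white}; column 4 has {blue,green,yellow,black,white}, so it must be red.
(r4,c5): row 4 has {red,green,yellow,white}; column 5 has {red,green,black,white}, so it must be blue.
(r4,c6): row 4 has {red,blue,green,yellow,white}; column 6 has {blue,green,yellow,white}, so it must be black.
(r6,c2): row 6 has {blue,green,yellow,black,white}; column 2 has {green,yellow,white}, so it must be red.
(r1,c2): row 1 has {red,green,black,white}; column 2 has {red,green,yellow,white}, so it must be blue.
(r1,c5): row 1 has {red,blue,green,black,white}; column 5 has {red,blue,green,black,white}, so it must be yellow.
(r3,c2): row 3 has {blue,green,yellow,white}; column 2 has {red,blue,green,yellow,white}, so it must be black.
(r3,c6): row 3 has {blue,green,yellow,black,white}; column 6 has {blue,green,yellow,black,white}, so it must be red.

black blue white red yellow green / blue green red black white yellow / yellow black blue white green red / red white green yellow blue black / white yellow black green red blue / green red yellow blue black white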